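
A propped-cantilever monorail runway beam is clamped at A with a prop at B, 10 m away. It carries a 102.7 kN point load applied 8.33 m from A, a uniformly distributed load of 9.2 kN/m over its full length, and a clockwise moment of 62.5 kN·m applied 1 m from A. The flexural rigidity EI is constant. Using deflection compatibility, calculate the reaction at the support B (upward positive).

R_B = 113.5 kN

Choose R_B as the redundant. The primary structure is the cantilever fixed at A.
Downward deflection at the released point B due to the loads:
  point load 102.7 at a = 8.33: Pa²(3L − a)/(6EI) = 25738/EI
  UDL 9.2: wL⁴/(8EI) = 11500/EI
  clockwise couple 62.5 at a = 1: M₀a(2L − a)/(2EI) = 593.8/EI
  δ_0 = 37831/EI
Tip deflection under a unit load at B: L³/(3EI) = 333.3/EI.
Compatibility at B: δ_0 − R_B·δ_{BB} = 0, so R_B = 37831/333.3 = 113.5 kN.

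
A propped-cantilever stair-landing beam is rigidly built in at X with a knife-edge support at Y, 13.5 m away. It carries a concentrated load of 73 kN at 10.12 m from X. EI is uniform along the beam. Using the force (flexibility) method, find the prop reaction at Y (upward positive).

R_Y = 46.16 kN

Choose R_Y as the redundant. The primary structure is the cantilever fixed at X.
Downward deflection at the released point Y due to the loads:
  point load 73 at a = 10.12: Pa²(3L − a)/(6EI) = 37855/EI
Flexibility coefficient — unit upward force at Y: δ_{YY} = L³/(3EI) = 820.1/EI.
Compatibility at Y: δ_0 − R_Y·δ_{YY} = 0, so R_Y = 37855/820.1 = 46.16 kN.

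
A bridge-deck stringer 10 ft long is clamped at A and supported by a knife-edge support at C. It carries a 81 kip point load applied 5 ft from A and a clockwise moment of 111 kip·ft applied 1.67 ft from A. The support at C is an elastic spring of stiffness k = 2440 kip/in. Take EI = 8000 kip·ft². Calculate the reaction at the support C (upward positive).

R_C = 30.38 kip

Take the reaction at C as the redundant and release it; the primary structure is a cantilever fixed at A.
Downward deflection at the released point C due to the loads:
  point load 81 at a = 5: Pa²(3L − a)/(6EI) = 8438/EI
  clockwise couple 111 at a = 1.67: M₀a(2L − a)/(2EI) = 1699/EI
  δ_0 = 10136/EI
Tip deflection under a unit load at C: L³/(3EI) = 333.3/EI.
With EI = 8000 kip·ft²: δ_0 = 1.2671 ft and δ_{CC} = 0.041667 ft/kip.
Compatibility — the spring shortens by R_C/k under the reaction it provides: δ_0 − R_C·δ_{CC} = R_C/k. With 1/k = 1/(2440×12) ft/kip = 0.000034 ft/kip, R_C = δ_0 / (δ_{CC} + 1/k) = 1.2671 / (0.041667 + 0.000034) = 30.38 kip.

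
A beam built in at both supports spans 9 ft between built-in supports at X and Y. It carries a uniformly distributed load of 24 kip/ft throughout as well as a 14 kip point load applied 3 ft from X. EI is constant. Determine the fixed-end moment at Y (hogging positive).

M_Y = 171.3 kip·ft

Release both end moments; the primary structure is a simply-supported span XY with redundants M_X and M_Y.
On the primary (simply-supported) span, the end slopes from the loading are:
  at X: UDL 24: wL³/(24EI) = 729/EI
  at Y: UDL 24: wL³/(24EI) = 729/EI
  at X: point load 14 at a = 3: Pab(L + b)/(6LEI) = 70/EI
  at Y: point load 14 at a = 3: Pab(L + a)/(6LEI) = 56/EI
  θ_X0 = 799/EI,  θ_Y0 = 785/EI
Flexibility coefficients: a unit moment at one end gives L/(3EI) there and L/(6EI) at the far end, so f₁₁ = f₂₂ = 3/EI and f₁₂ = f₂₁ = 1.5/EI.
Compatibility — zero rotation at each built-in end:
  3 M_X + 1.5 M_Y = 799
  1.5 M_X + 3 M_Y = 785
Solving the pair gives M_X = 180.7 kip·ft and M_Y = 171.3 kip·ft (hogging).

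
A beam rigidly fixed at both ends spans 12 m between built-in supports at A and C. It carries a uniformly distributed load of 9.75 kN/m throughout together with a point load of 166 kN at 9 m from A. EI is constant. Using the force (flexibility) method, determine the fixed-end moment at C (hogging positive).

M_C = 397.1 kN·m

Release both end moments; the primary structure is a simply-supported span AC with redundants M_A and M_C.
On the primary (simply-supported) span, the end slopes from the loading are:
  at A: UDL 9.75: wL³/(24EI) = 702/EI
  at C: UDL 9.75: wL³/(24EI) = 702/EI
  at A: point load 166 at a = 9: Pab(L + b)/(6LEI) = 933.8/EI
  at C: point load 166 at a = 9: Pab(L + a)/(6LEI) = 1307/EI
  θ_A0 = 1636/EI,  θ_C0 = 2009/EI
Flexibility coefficients: a unit moment at one end gives L/(3EI) there and L/(6EI) at the far end, so f₁₁ = f₂₂ = 4/EI and f₁₂ = f₂₁ = 2/EI.
Compatibility — zero rotation at each built-in end:
  4 M_A + 2 M_C = 1636
  2 M_A + 4 M_C = 2009
Solving the pair gives M_A = 210.4 kN·m and M_C = 397.1 kN·m (hogging).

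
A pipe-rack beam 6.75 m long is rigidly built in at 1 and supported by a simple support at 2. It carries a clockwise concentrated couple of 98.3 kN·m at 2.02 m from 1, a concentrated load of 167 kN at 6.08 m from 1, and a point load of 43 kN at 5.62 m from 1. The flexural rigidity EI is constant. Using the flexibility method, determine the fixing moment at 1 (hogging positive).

Choose R_2 as the redundant. The primary structure is the cantilever fixed at 1.
Deflection at 2 on the released cantilever, summing each load's contribution:
  clockwise couple 98.3 at a = 2.02: M₀a(2L − a)/(2EI) = 1140/EI
  point load 167 at a = 6.08: Pa²(3L − a)/(6EI) = 14579/EI
  point load 43 at a = 5.62: Pa²(3L − a)/(6EI) = 3312/EI
  δ_0 = 19031/EI
Tip deflection under a unit load at 2: L³/(3EI) = 102.5/EI.
The prop prevents deflection at 2: R_2 = δ_0/δ_{22} = 19031/102.5 = 185.6 kN.
Moment equilibrium about 1: M_1 = Σ(load moments about 1) − R_2·L = 1355 − 185.6×6.75 = 102.3 kN·m.

M_1 = 102.3 kN·m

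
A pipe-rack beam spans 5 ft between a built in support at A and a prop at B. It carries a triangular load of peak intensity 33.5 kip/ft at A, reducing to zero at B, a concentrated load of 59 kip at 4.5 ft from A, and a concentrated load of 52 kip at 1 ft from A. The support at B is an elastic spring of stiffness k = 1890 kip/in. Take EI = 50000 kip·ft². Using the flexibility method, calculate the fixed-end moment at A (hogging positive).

M_A = 125.4 kip·ft

Release the roller at B. Primary structure: cantilever fixed at A.
Primary-structure tip deflection at B by superposition:
  triangular load, peak 33.5 at the fixed end: w₀L⁴/(30EI) = 697.9/EI
  point load 59 at a = 4.5: Pa²(3L − a)/(6EI) = 2091/EI
  point load 52 at a = 1: Pa²(3L − a)/(6EI) = 121.3/EI
  δ_0 = 2910/EI
Tip deflection under a unit load at B: L³/(3EI) = 41.67/EI.
With EI = 50000 kip·ft²: δ_0 = 0.058201 ft and δ_{BB} = 0.000833 ft/kip.
Compatibility — the spring shortens by R_B/k under the reaction it provides: δ_0 − R_B·δ_{BB} = R_B/k. With 1/k = 1/(1890×12) ft/kip = 0.000044 ft/kip, R_B = δ_0 / (δ_{BB} + 1/k) = 0.058201 / (0.000833 + 0.000044) = 66.33 kip.
Moment equilibrium about A: M_A = Σ(load moments about A) − R_B·L = 457.1 − 66.33×5 = 125.4 kip·ft.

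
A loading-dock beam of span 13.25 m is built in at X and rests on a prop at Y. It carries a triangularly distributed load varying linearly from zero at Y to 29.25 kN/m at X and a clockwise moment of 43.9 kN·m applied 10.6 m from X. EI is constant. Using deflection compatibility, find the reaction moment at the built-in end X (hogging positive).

Choose R_Y as the redundant. The primary structure is the cantilever fixed at X.
Downward deflection at the released point Y due to the loads:
  triangular load, peak 29.25 at the fixed end: w₀L⁴/(30EI) = 30052/EI
  clockwise couple 43.9 at a = 10.6: M₀a(2L − a)/(2EI) = 3699/EI
  δ_0 = 33751/EI
Flexibility coefficient — unit upward force at Y: δ_{YY} = L³/(3EI) = 775.4/EI.
The prop prevents deflection at Y: R_Y = δ_0/δ_{YY} = 33751/775.4 = 43.53 kN.
Moment equilibrium about X: M_X = Σ(load moments about X) − R_Y·L = 899.8 − 43.53×13.25 = 323 kN·m.

M_X = 323 kN·m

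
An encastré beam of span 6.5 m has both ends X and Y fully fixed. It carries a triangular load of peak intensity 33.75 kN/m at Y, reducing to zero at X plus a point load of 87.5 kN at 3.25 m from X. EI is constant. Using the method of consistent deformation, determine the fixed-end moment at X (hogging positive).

M_X = 118.6 kN·m

Take the two fixed-end moments M_X, M_Y as redundants; the released structure is the simple span XY.
End rotations of the released simple span under the applied load (×1/EI):
  at X: triangular load, peak 33.75: 7w₀L³/(360EI) = 180.2/EI
  at Y: triangular load, peak 33.75: w₀L³/(45EI) = 206/EI
  at X: point load 87.5 at a = 3.25: Pab(L + b)/(6LEI) = 231.1/EI
  at Y: point load 87.5 at a = 3.25: Pab(L + a)/(6LEI) = 231.1/EI
  θ_X0 = 411.3/EI,  θ_Y0 = 437/EI
Flexibility coefficients: a unit moment at one end gives L/(3EI) there and L/(6EI) at the far end, so f₁₁ = f₂₂ = 2.167/EI and f₁₂ = f₂₁ = 1.083/EI.
Compatibility — zero rotation at each built-in end:
  2.167 M_X + 1.083 M_Y = 411.3
  1.083 M_X + 2.167 M_Y = 437
Solving the pair gives M_X = 118.6 kN·m and M_Y = 142.4 kN·m (hogging).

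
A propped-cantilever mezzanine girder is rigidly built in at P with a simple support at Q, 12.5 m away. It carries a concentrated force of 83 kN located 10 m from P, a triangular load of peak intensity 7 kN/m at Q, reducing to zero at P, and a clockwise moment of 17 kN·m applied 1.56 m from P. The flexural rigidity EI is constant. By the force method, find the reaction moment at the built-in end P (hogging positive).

Remove the prop at Q; the released (primary) structure is a cantilever built in at P.
Downward deflection at the released point Q due to the loads:
  point load 83 at a = 10: Pa²(3L − a)/(6EI) = 38042/EI
  triangular load, peak 7 at the free end: 11w₀L⁴/(120EI) = 15666/EI
  clockwise couple 17 at a = 1.56: M₀a(2L − a)/(2EI) = 310.8/EI
  δ_0 = 54018/EI
Flexibility coefficient — unit upward force at Q: δ_{QQ} = L³/(3EI) = 651/EI.
The prop prevents deflection at Q: R_Q = δ_0/δ_{QQ} = 54018/651 = 82.97 kN.
Moment equilibrium about P: M_P = Σ(load moments about P) − R_Q·L = 1212 − 82.97×12.5 = 174.4 kN·m.

M_P = 174.4 kN·m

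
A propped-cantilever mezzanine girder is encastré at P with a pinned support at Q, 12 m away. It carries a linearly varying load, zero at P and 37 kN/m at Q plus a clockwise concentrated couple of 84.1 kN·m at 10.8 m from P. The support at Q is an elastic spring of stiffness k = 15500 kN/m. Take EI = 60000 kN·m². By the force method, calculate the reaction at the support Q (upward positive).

R_Q = 131.6 kN

Take the reaction at Q as the redundant and release it; the primary structure is a cantilever fixed at P.
Deflection at Q on the released cantilever, summing each load's contribution:
  triangular load, peak 37 at the free end: 11w₀L⁴/(120EI) = 70330/EI
  clockwise couple 84.1 at a = 10.8: M₀a(2L − a)/(2EI) = 5995/EI
  δ_0 = 76324/EI
Tip deflection under a unit load at Q: L³/(3EI) = 576/EI.
With EI = 60000 kN·m²: δ_0 = 1.2721 m and δ_{QQ} = 0.0096 m/kN.
Compatibility — the spring shortens by R_Q/k under the reaction it provides: δ_0 − R_Q·δ_{QQ} = R_Q/k. With 1/k = 0.000065 m/kN, R_Q = δ_0 / (δ_{QQ} + 1/k) = 1.2721 / (0.0096 + 0.000065) = 131.6 kN.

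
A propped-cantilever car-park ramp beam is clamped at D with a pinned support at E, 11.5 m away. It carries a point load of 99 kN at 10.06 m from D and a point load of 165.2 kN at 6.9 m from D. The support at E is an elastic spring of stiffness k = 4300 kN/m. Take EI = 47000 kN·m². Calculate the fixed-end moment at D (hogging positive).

Remove the prop at E; the released (primary) structure is a cantilever built in at D.
Deflection at E on the released cantilever, summing each load's contribution:
  point load 99 at a = 10.06: Pa²(3L − a)/(6EI) = 40811/EI
  point load 165.2 at a = 6.9: Pa²(3L − a)/(6EI) = 36180/EI
  δ_0 = 76991/EI
Flexibility coefficient — unit upward force at E: δ_{EE} = L³/(3EI) = 507/EI.
With EI = 47000 kN·m²: δ_0 = 1.6381 m and δ_{EE} = 0.010786 m/kN.
Compatibility — the spring shortens by R_E/k under the reaction it provides: δ_0 − R_E·δ_{EE} = R_E/k. With 1/k = 0.000233 m/kN, R_E = δ_0 / (δ_{EE} + 1/k) = 1.6381 / (0.010786 + 0.000233) = 148.7 kN.
Moment equilibrium about D: M_D = Σ(load moments about D) − R_E·L = 2136 − 148.7×11.5 = 426.2 kN·m.

M_D = 426.2 kN·m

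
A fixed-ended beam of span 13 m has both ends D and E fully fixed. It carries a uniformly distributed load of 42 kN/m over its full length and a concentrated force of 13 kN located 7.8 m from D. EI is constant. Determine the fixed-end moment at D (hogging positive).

M_D = 607.7 kN·m

Take the two fixed-end moments M_D, M_E as redundants; the released structure is the simple span DE.
End rotations of the released simple span under the applied load (×1/EI):
  at D: UDL 42: wL³/(24EI) = 3845/EI
  at E: UDL 42: wL³/(24EI) = 3845/EI
  at D: point load 13 at a = 7.8: Pab(L + b)/(6LEI) = 123/EI
  at E: point load 13 at a = 7.8: Pab(L + a)/(6LEI) = 140.6/EI
  θ_D0 = 3968/EI,  θ_E0 = 3985/EI
Flexibility coefficients: a unit moment at one end gives L/(3EI) there and L/(6EI) at the far end, so f₁₁ = f₂₂ = 4.333/EI and f₁₂ = f₂₁ = 2.167/EI.
Compatibility — zero rotation at each built-in end:
  4.333 M_D + 2.167 M_E = 3968
  2.167 M_D + 4.333 M_E = 3985
Solving the pair gives M_D = 607.7 kN·m and M_E = 615.8 kN·m (hogging).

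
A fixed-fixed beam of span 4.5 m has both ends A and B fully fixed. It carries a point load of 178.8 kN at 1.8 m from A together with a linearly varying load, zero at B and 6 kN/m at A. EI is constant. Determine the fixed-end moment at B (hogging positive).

M_B = 81.29 kN·m

Release both end moments; the primary structure is a simply-supported span AB with redundants M_A and M_B.
Simple-span end rotations at A and B under the given loads:
  at A: point load 178.8 at a = 1.8: Pab(L + b)/(6LEI) = 231.7/EI
  at B: point load 178.8 at a = 1.8: Pab(L + a)/(6LEI) = 202.8/EI
  at A: triangular load, peak 6: w₀L³/(45EI) = 12.15/EI
  at B: triangular load, peak 6: 7w₀L³/(360EI) = 10.63/EI
  θ_A0 = 243.9/EI,  θ_B0 = 213.4/EI
Flexibility coefficients: a unit moment at one end gives L/(3EI) there and L/(6EI) at the far end, so f₁₁ = f₂₂ = 1.5/EI and f₁₂ = f₂₁ = 0.75/EI.
Compatibility — zero rotation at each built-in end:
  1.5 M_A + 0.75 M_B = 243.9
  0.75 M_A + 1.5 M_B = 213.4
Solving the pair gives M_A = 121.9 kN·m and M_B = 81.29 kN·m (hogging).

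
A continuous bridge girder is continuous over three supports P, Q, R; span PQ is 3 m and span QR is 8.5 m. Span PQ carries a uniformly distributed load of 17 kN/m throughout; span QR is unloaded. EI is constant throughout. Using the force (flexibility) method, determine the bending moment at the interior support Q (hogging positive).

M_Q = 4.989 kN·m

Insert a hinge at Q; M_Q is the redundant, and each span becomes simply supported.
End slopes at the hinge Q, treating each span as simply supported:
  span PQ: UDL 17: wL³/(24EI) = 19.12/EI
  relative rotation θ_0 = (19.12 + 0)/EI = 19.12/EI
A unit hogging moment at Q produces rotation L₁/(3EI) + L₂/(3EI) = 3.833/EI.
Slope continuity at Q: θ_0 = M_Q·3.833/EI, so M_Q = 19.12/3.833 = 4.989 kN·m (hogging).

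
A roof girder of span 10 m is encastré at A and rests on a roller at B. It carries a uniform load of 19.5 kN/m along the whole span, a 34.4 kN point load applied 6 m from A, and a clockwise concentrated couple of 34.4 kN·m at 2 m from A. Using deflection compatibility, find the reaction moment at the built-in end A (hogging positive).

M_A = 317.4 kN·m

Release the roller at B. Primary structure: cantilever fixed at A.
Deflection at B on the released cantilever, summing each load's contribution:
  UDL 19.5: wL⁴/(8EI) = 24375/EI
  point load 34.4 at a = 6: Pa²(3L − a)/(6EI) = 4954/EI
  clockwise couple 34.4 at a = 2: M₀a(2L − a)/(2EI) = 619.2/EI
  δ_0 = 29948/EI
Flexibility coefficient — unit upward force at B: δ_{BB} = L³/(3EI) = 333.3/EI.
Compatibility at B: δ_0 − R_B·δ_{BB} = 0, so R_B = 29948/333.3 = 89.84 kN.
Moment equilibrium about A: M_A = Σ(load moments about A) − R_B·L = 1216 − 89.84×10 = 317.4 kN·m.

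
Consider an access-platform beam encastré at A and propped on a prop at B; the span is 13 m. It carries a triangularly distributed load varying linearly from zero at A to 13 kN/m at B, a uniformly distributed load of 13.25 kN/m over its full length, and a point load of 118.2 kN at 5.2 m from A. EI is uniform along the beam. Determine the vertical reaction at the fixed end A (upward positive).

Remove the prop at B; the released (primary) structure is a cantilever built in at A.
Primary-structure tip deflection at B by superposition:
  triangular load, peak 13 at the free end: 11w₀L⁴/(120EI) = 34035/EI
  UDL 13.25: wL⁴/(8EI) = 47304/EI
  point load 118.2 at a = 5.2: Pa²(3L − a)/(6EI) = 18005/EI
  δ_0 = 99344/EI
Tip deflection under a unit load at B: L³/(3EI) = 732.3/EI.
Compatibility at B: δ_0 − R_B·δ_{BB} = 0, so R_B = 99344/732.3 = 135.7 kN.
Vertical equilibrium: R_A = ΣP − R_B = 374.9 − 135.7 = 239.3 kN.

R_A = 239.3 kN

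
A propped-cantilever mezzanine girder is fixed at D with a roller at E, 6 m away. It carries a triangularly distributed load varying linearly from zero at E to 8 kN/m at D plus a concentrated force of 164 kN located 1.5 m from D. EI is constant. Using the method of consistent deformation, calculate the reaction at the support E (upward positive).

R_E = 18.89 kN

Release the roller at E. Primary structure: cantilever fixed at D.
Free-end deflection of the primary structure under the applied loading (downward +):
  triangular load, peak 8 at the fixed end: w₀L⁴/(30EI) = 345.6/EI
  point load 164 at a = 1.5: Pa²(3L − a)/(6EI) = 1015/EI
  δ_0 = 1360/EI
Flexibility coefficient — unit upward force at E: δ_{EE} = L³/(3EI) = 72/EI.
The prop prevents deflection at E: R_E = δ_0/δ_{EE} = 1360/72 = 18.89 kN.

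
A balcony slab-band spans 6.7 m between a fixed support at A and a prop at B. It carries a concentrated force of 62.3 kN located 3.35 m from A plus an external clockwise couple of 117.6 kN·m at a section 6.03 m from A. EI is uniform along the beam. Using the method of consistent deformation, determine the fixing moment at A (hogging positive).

M_A = 21.23 kN·m

Take the reaction at B as the redundant and release it; the primary structure is a cantilever fixed at A.
Deflection at B on the released cantilever, summing each load's contribution:
  point load 62.3 at a = 3.35: Pa²(3L − a)/(6EI) = 1952/EI
  clockwise couple 117.6 at a = 6.03: M₀a(2L − a)/(2EI) = 2613/EI
  δ_0 = 4565/EI
Tip deflection under a unit load at B: L³/(3EI) = 100.3/EI.
The prop prevents deflection at B: R_B = δ_0/δ_{BB} = 4565/100.3 = 45.53 kN.
Moment equilibrium about A: M_A = Σ(load moments about A) − R_B·L = 326.3 − 45.53×6.7 = 21.23 kN·m.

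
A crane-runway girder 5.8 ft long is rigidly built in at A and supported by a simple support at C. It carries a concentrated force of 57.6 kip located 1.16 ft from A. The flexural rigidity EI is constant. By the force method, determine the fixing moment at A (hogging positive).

Release the roller at C. Primary structure: cantilever fixed at A.
Free-end deflection of the primary structure under the applied loading (downward +):
  point load 57.6 at a = 1.16: Pa²(3L − a)/(6EI) = 209.8/EI
Flexibility coefficient — unit upward force at C: δ_{CC} = L³/(3EI) = 65.04/EI.
Compatibility at C: δ_0 − R_C·δ_{CC} = 0, so R_C = 209.8/65.04 = 3.226 kip.
Moment equilibrium about A: M_A = Σ(load moments about A) − R_C·L = 66.82 − 3.226×5.8 = 48.11 kip·ft.

M_A = 48.11 kip·ft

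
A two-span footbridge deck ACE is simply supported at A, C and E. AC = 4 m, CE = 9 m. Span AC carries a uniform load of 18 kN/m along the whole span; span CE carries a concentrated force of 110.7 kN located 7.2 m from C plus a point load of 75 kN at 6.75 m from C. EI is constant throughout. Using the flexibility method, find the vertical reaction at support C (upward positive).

R_C = 124.6 kN

Take M_C as the redundant. Released structure: two simple spans AC and CE with a hinge at C.
End slopes at the hinge C, treating each span as simply supported:
  span AC: UDL 18: wL³/(24EI) = 48/EI
  span CE: point load 110.7 at a = 7.2: Pab(L + b)/(6LEI) = 286.9/EI
  span CE: point load 75 at a = 6.75: Pab(L + b)/(6LEI) = 237.3/EI
  relative rotation θ_0 = (48 + 524.2)/EI = 572.2/EI
A unit hogging moment at C produces rotation L₁/(3EI) + L₂/(3EI) = 4.333/EI.
Slope continuity at C: θ_0 = M_C·4.333/EI, so M_C = 572.2/4.333 = 132.1 kN·m (hogging).
Span AC, ΣM about A with M_C applied at C: R_C^{AC}·4 = 144 + 132.1, so R_C^{AC} = 69.01 kN and R_A = 72 − 69.01 = 2.986 kN.
Span CE, ΣM about E: R_C^{CE}·9 = 368 + 132.1, so R_C^{CE} = 55.56 kN and R_E = 185.7 − 55.56 = 130.1 kN.
R_C = 69.01 + 55.56 = 124.6 kN.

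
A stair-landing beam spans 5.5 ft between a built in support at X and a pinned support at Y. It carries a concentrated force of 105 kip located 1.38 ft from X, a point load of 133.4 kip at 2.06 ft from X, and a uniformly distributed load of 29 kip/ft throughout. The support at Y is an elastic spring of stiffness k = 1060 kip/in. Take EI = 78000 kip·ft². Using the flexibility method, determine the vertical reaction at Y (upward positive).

Take the reaction at Y as the redundant and release it; the primary structure is a cantilever fixed at X.
Deflection at Y on the released cantilever, summing each load's contribution:
  point load 105 at a = 1.38: Pa²(3L − a)/(6EI) = 503.9/EI
  point load 133.4 at a = 2.06: Pa²(3L − a)/(6EI) = 1362/EI
  UDL 29: wL⁴/(8EI) = 3317/EI
  δ_0 = 5183/EI
Tip deflection under a unit load at Y: L³/(3EI) = 55.46/EI.
With EI = 78000 kip·ft²: δ_0 = 0.066454 ft and δ_{YY} = 0.000711 ft/kip.
Compatibility — the spring shortens by R_Y/k under the reaction it provides: δ_0 − R_Y·δ_{YY} = R_Y/k. With 1/k = 1/(1060×12) ft/kip = 0.000079 ft/kip, R_Y = δ_0 / (δ_{YY} + 1/k) = 0.066454 / (0.000711 + 0.000079) = 84.16 kip.

R_Y = 84.16 kip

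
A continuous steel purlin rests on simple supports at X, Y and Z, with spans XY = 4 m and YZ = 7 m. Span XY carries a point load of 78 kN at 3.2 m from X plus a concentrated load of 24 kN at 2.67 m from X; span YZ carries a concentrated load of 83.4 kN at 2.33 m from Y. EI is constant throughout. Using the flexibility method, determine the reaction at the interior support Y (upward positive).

R_Y = 170 kN

Take M_Y as the redundant. Released structure: two simple spans XY and YZ with a hinge at Y.
Rotations at Y on the released spans (each span's end-slope, ×1/EI):
  span XY: point load 78 at a = 3.2: Pab(L + a)/(6LEI) = 59.9/EI
  span XY: point load 24 at a = 2.67: Pab(L + a)/(6LEI) = 23.69/EI
  span YZ: point load 83.4 at a = 2.33: Pab(L + b)/(6LEI) = 252.2/EI
  relative rotation θ_0 = (83.59 + 252.2)/EI = 335.7/EI
A unit hogging moment at Y produces rotation L₁/(3EI) + L₂/(3EI) = 3.667/EI.
Slope continuity at Y: θ_0 = M_Y·3.667/EI, so M_Y = 335.7/3.667 = 91.57 kN·m (hogging).
Span XY, ΣM about X with M_Y applied at Y: R_Y^{XY}·4 = 313.7 + 91.57, so R_Y^{XY} = 101.3 kN and R_X = 102 − 101.3 = 0.6886 kN.
Span YZ, ΣM about Z: R_Y^{YZ}·7 = 389.5 + 91.57, so R_Y^{YZ} = 68.72 kN and R_Z = 83.4 − 68.72 = 14.68 kN.
R_Y = 101.3 + 68.72 = 170 kN.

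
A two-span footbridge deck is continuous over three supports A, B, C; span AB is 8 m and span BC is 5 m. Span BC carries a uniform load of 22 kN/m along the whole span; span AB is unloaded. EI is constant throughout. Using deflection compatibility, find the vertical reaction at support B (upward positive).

R_B = 63.59 kN

Insert a hinge at B; M_B is the redundant, and each span becomes simply supported.
End slopes at the hinge B, treating each span as simply supported:
  span BC: UDL 22: wL³/(24EI) = 114.6/EI
  relative rotation θ_0 = (0 + 114.6)/EI = 114.6/EI
A unit hogging moment at B produces rotation L₁/(3EI) + L₂/(3EI) = 4.333/EI.
Compatibility: M_B·(L₁+L₂)/(3EI) = θ_0, giving M_B = 26.44 kN·m (hogging).
Span AB, ΣM about A with M_B applied at B: R_B^{AB}·8 = 0 + 26.44, so R_B^{AB} = 3.305 kN and R_A = 0 − 3.305 = -3.305 kN.
Span BC, ΣM about C: R_B^{BC}·5 = 275 + 26.44, so R_B^{BC} = 60.29 kN and R_C = 110 − 60.29 = 49.71 kN.
R_B = 3.305 + 60.29 = 63.59 kN.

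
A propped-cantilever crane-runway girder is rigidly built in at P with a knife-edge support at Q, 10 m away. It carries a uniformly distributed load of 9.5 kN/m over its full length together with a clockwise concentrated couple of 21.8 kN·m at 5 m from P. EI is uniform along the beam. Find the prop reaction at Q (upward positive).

Take the reaction at Q as the redundant and release it; the primary structure is a cantilever fixed at P.
Primary-structure tip deflection at Q by superposition:
  UDL 9.5: wL⁴/(8EI) = 11875/EI
  clockwise couple 21.8 at a = 5: M₀a(2L − a)/(2EI) = 817.5/EI
  δ_0 = 12692/EI
Tip deflection under a unit load at Q: L³/(3EI) = 333.3/EI.
Compatibility at Q: δ_0 − R_Q·δ_{QQ} = 0, so R_Q = 12692/333.3 = 38.08 kN.

R_Q = 38.08 kN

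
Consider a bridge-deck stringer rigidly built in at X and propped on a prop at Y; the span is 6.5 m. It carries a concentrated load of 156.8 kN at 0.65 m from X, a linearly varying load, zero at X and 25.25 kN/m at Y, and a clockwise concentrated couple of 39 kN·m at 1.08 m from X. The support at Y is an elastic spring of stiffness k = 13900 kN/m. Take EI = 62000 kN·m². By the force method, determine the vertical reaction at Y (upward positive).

R_Y = 47.82 kN

Choose R_Y as the redundant. The primary structure is the cantilever fixed at X.
Downward deflection at the released point Y due to the loads:
  point load 156.8 at a = 0.65: Pa²(3L − a)/(6EI) = 208.1/EI
  triangular load, peak 25.25 at the free end: 11w₀L⁴/(120EI) = 4132/EI
  clockwise couple 39 at a = 1.08: M₀a(2L − a)/(2EI) = 251/EI
  δ_0 = 4591/EI
Tip deflection under a unit load at Y: L³/(3EI) = 91.54/EI.
With EI = 62000 kN·m²: δ_0 = 0.074046 m and δ_{YY} = 0.001476 m/kN.
Compatibility — the spring shortens by R_Y/k under the reaction it provides: δ_0 − R_Y·δ_{YY} = R_Y/k. With 1/k = 0.000072 m/kN, R_Y = δ_0 / (δ_{YY} + 1/k) = 0.074046 / (0.001476 + 0.000072) = 47.82 kN.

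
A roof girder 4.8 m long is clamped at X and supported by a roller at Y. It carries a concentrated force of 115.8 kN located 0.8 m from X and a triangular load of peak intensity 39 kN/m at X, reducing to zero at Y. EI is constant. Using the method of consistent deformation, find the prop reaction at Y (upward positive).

R_Y = 23.28 kN

Remove the prop at Y; the released (primary) structure is a cantilever built in at X.
Free-end deflection of the primary structure under the applied loading (downward +):
  point load 115.8 at a = 0.8: Pa²(3L − a)/(6EI) = 168/EI
  triangular load, peak 39 at the fixed end: w₀L⁴/(30EI) = 690.1/EI
  δ_0 = 858.1/EI
Flexibility coefficient — unit upward force at Y: δ_{YY} = L³/(3EI) = 36.86/EI.
The prop prevents deflection at Y: R_Y = δ_0/δ_{YY} = 858.1/36.86 = 23.28 kN.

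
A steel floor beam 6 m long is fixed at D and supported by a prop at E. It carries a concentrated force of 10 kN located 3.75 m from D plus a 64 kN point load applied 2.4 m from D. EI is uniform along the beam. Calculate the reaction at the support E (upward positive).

R_E = 17.95 kN

Take the reaction at E as the redundant and release it; the primary structure is a cantilever fixed at D.
Downward deflection at the released point E due to the loads:
  point load 10 at a = 3.75: Pa²(3L − a)/(6EI) = 334/EI
  point load 64 at a = 2.4: Pa²(3L − a)/(6EI) = 958.5/EI
  δ_0 = 1292/EI
Tip deflection under a unit load at E: L³/(3EI) = 72/EI.
Compatibility at E: δ_0 − R_E·δ_{EE} = 0, so R_E = 1292/72 = 17.95 kN.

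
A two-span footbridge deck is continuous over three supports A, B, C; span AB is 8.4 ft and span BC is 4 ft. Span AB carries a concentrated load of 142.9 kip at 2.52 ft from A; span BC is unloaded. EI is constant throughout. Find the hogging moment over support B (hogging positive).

Take M_B as the redundant. Released structure: two simple spans AB and BC with a hinge at B.
Discontinuity in slope at B on the released structure — sum the simple-span end rotations:
  span AB: point load 142.9 at a = 2.52: Pab(L + a)/(6LEI) = 458.8/EI
  relative rotation θ_0 = (458.8 + 0)/EI = 458.8/EI
A unit hogging moment at B produces rotation L₁/(3EI) + L₂/(3EI) = 4.133/EI.
Compatibility: M_B·(L₁+L₂)/(3EI) = θ_0, giving M_B = 111 kip·ft (hogging).

M_B = 111 kip·ft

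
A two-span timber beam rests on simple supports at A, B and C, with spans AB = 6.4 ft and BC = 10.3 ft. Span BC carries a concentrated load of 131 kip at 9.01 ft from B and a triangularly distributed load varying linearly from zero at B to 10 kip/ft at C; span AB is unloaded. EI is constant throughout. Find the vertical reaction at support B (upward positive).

R_B = 56.24 kip

Take M_B as the redundant. Released structure: two simple spans AB and BC with a hinge at B.
Discontinuity in slope at B on the released structure — sum the simple-span end rotations:
  span BC: point load 131 at a = 9.01: Pab(L + b)/(6LEI) = 285.5/EI
  span BC: triangular load, peak 10: 7w₀L³/(360EI) = 212.5/EI
  relative rotation θ_0 = (0 + 498)/EI = 498/EI
A unit hogging moment at B produces rotation L₁/(3EI) + L₂/(3EI) = 5.567/EI.
Compatibility: M_B·(L₁+L₂)/(3EI) = θ_0, giving M_B = 89.47 kip·ft (hogging).
Span AB, ΣM about A with M_B applied at B: R_B^{AB}·6.4 = 0 + 89.47, so R_B^{AB} = 13.98 kip and R_A = 0 − 13.98 = -13.98 kip.
Span BC, ΣM about C: R_B^{BC}·10.3 = 345.8 + 89.47, so R_B^{BC} = 42.26 kip and R_C = 182.5 − 42.26 = 140.2 kip.
R_B = 13.98 + 42.26 = 56.24 kip.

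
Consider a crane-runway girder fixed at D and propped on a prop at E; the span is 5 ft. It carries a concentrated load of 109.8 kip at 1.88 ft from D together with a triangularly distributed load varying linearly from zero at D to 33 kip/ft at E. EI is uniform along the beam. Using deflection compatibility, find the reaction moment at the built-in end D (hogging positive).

M_D = 152.7 kip·ft

Take the reaction at E as the redundant and release it; the primary structure is a cantilever fixed at D.
Deflection at E on the released cantilever, summing each load's contribution:
  point load 109.8 at a = 1.88: Pa²(3L − a)/(6EI) = 848.6/EI
  triangular load, peak 33 at the free end: 11w₀L⁴/(120EI) = 1891/EI
  δ_0 = 2739/EI
Tip deflection under a unit load at E: L³/(3EI) = 41.67/EI.
Compatibility at E: δ_0 − R_E·δ_{EE} = 0, so R_E = 2739/41.67 = 65.74 kip.
Moment equilibrium about D: M_D = Σ(load moments about D) − R_E·L = 481.4 − 65.74×5 = 152.7 kip·ft.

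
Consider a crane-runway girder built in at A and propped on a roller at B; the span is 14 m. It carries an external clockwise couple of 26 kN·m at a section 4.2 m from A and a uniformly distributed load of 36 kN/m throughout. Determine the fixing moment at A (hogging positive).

M_A = 888.1 kN·m

Release the roller at B. Primary structure: cantilever fixed at A.
Deflection at B on the released cantilever, summing each load's contribution:
  clockwise couple 26 at a = 4.2: M₀a(2L − a)/(2EI) = 1299/EI
  UDL 36: wL⁴/(8EI) = 172872/EI
  δ_0 = 174171/EI
Tip deflection under a unit load at B: L³/(3EI) = 914.7/EI.
Compatibility at B: δ_0 − R_B·δ_{BB} = 0, so R_B = 174171/914.7 = 190.4 kN.
Moment equilibrium about A: M_A = Σ(load moments about A) − R_B·L = 3554 − 190.4×14 = 888.1 kN·m.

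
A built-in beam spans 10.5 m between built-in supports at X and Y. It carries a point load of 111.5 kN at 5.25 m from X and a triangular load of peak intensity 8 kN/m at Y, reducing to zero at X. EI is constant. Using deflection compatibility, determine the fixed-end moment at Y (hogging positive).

Release both end moments; the primary structure is a simply-supported span XY with redundants M_X and M_Y.
Simple-span end rotations at X and Y under the given loads:
  at X: point load 111.5 at a = 5.25: Pab(L + b)/(6LEI) = 768.3/EI
  at Y: point load 111.5 at a = 5.25: Pab(L + a)/(6LEI) = 768.3/EI
  at X: triangular load, peak 8: 7w₀L³/(360EI) = 180.1/EI
  at Y: triangular load, peak 8: w₀L³/(45EI) = 205.8/EI
  θ_X0 = 948.4/EI,  θ_Y0 = 974.1/EI
Flexibility coefficients: a unit moment at one end gives L/(3EI) there and L/(6EI) at the far end, so f₁₁ = f₂₂ = 3.5/EI and f₁₂ = f₂₁ = 1.75/EI.
Compatibility — zero rotation at each built-in end:
  3.5 M_X + 1.75 M_Y = 948.4
  1.75 M_X + 3.5 M_Y = 974.1
Solving the pair gives M_X = 175.7 kN·m and M_Y = 190.4 kN·m (hogging).

M_Y = 190.4 kN·m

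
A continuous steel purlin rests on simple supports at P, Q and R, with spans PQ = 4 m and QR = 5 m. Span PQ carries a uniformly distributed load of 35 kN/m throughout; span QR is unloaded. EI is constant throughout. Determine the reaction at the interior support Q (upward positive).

Take M_Q as the redundant. Released structure: two simple spans PQ and QR with a hinge at Q.
Rotations at Q on the released spans (each span's end-slope, ×1/EI):
  span PQ: UDL 35: wL³/(24EI) = 93.33/EI
  relative rotation θ_0 = (93.33 + 0)/EI = 93.33/EI
A unit hogging moment at Q produces rotation L₁/(3EI) + L₂/(3EI) = 3/EI.
Slope continuity at Q: θ_0 = M_Q·3/EI, so M_Q = 93.33/3 = 31.11 kN·m (hogging).
Span PQ, ΣM about P with M_Q applied at Q: R_Q^{PQ}·4 = 280 + 31.11, so R_Q^{PQ} = 77.78 kN and R_P = 140 − 77.78 = 62.22 kN.
Span QR, ΣM about R: R_Q^{QR}·5 = 0 + 31.11, so R_Q^{QR} = 6.222 kN and R_R = 0 − 6.222 = -6.222 kN.
R_Q = 77.78 + 6.222 = 84 kN.

R_Q = 84 kN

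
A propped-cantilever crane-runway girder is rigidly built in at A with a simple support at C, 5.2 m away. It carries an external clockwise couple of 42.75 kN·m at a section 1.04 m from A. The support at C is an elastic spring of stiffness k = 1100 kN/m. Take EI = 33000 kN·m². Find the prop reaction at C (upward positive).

Take the reaction at C as the redundant and release it; the primary structure is a cantilever fixed at A.
Primary-structure tip deflection at C by superposition:
  clockwise couple 42.75 at a = 1.04: M₀a(2L − a)/(2EI) = 208.1/EI
Tip deflection under a unit load at C: L³/(3EI) = 46.87/EI.
With EI = 33000 kN·m²: δ_0 = 0.006305 m and δ_{CC} = 0.00142 m/kN.
Compatibility — the spring shortens by R_C/k under the reaction it provides: δ_0 − R_C·δ_{CC} = R_C/k. With 1/k = 0.000909 m/kN, R_C = δ_0 / (δ_{CC} + 1/k) = 0.006305 / (0.00142 + 0.000909) = 2.707 kN.

R_C = 2.707 kN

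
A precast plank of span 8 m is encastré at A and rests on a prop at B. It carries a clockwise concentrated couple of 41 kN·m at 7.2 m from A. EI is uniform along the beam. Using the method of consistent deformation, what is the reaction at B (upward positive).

Release the roller at B. Primary structure: cantilever fixed at A.
Primary-structure tip deflection at B by superposition:
  clockwise couple 41 at a = 7.2: M₀a(2L − a)/(2EI) = 1299/EI
Flexibility coefficient — unit upward force at B: δ_{BB} = L³/(3EI) = 170.7/EI.
Compatibility at B: δ_0 − R_B·δ_{BB} = 0, so R_B = 1299/170.7 = 7.611 kN.

R_B = 7.611 kN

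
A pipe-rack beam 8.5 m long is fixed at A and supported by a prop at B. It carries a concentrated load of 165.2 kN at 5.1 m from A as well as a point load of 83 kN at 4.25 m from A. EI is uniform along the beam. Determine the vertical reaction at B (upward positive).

R_B = 97.3 kN

Release the roller at B. Primary structure: cantilever fixed at A.
Downward deflection at the released point B due to the loads:
  point load 165.2 at a = 5.1: Pa²(3L − a)/(6EI) = 14609/EI
  point load 83 at a = 4.25: Pa²(3L − a)/(6EI) = 5310/EI
  δ_0 = 19919/EI
Flexibility coefficient — unit upward force at B: δ_{BB} = L³/(3EI) = 204.7/EI.
Compatibility at B: δ_0 − R_B·δ_{BB} = 0, so R_B = 19919/204.7 = 97.3 kN.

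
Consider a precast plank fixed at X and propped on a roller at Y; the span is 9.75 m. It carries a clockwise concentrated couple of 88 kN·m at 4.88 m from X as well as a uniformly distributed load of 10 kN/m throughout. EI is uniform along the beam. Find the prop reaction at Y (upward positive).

R_Y = 46.72 kN

Take the reaction at Y as the redundant and release it; the primary structure is a cantilever fixed at X.
Deflection at Y on the released cantilever, summing each load's contribution:
  clockwise couple 88 at a = 4.88: M₀a(2L − a)/(2EI) = 3139/EI
  UDL 10: wL⁴/(8EI) = 11296/EI
  δ_0 = 14435/EI
Flexibility coefficient — unit upward force at Y: δ_{YY} = L³/(3EI) = 309/EI.
The prop prevents deflection at Y: R_Y = δ_0/δ_{YY} = 14435/309 = 46.72 kN.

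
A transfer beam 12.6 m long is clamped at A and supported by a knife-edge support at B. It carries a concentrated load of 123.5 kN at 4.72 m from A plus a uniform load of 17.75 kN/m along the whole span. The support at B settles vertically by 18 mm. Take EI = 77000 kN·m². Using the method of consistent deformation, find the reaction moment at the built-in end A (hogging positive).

M_A = 674.7 kN·m

Take the reaction at B as the redundant and release it; the primary structure is a cantilever fixed at A.
Free-end deflection of the primary structure under the applied loading (downward +):
  point load 123.5 at a = 4.72: Pa²(3L − a)/(6EI) = 15169/EI
  UDL 17.75: wL⁴/(8EI) = 55923/EI
  δ_0 = 71092/EI
Flexibility coefficient — unit upward force at B: δ_{BB} = L³/(3EI) = 666.8/EI.
With EI = 77000 kN·m²: δ_0 = 0.92328 m and δ_{BB} = 0.00866 m/kN.
Compatibility — the beam at B must follow the support down by 0.018 m: δ_0 − R_B·δ_{BB} = 0.018, so R_B = (0.92328 − 0.018)/0.00866 = 104.5 kN.
Moment equilibrium about A: M_A = Σ(load moments about A) − R_B·L = 1992 − 104.5×12.6 = 674.7 kN·m.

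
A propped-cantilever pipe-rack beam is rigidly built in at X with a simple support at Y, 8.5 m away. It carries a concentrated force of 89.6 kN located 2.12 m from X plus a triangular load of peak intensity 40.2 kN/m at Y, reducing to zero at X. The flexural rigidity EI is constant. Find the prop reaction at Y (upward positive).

Release the roller at Y. Primary structure: cantilever fixed at X.
Free-end deflection of the primary structure under the applied loading (downward +):
  point load 89.6 at a = 2.12: Pa²(3L − a)/(6EI) = 1569/EI
  triangular load, peak 40.2 at the free end: 11w₀L⁴/(120EI) = 19236/EI
  δ_0 = 20805/EI
Tip deflection under a unit load at Y: L³/(3EI) = 204.7/EI.
Compatibility at Y: δ_0 − R_Y·δ_{YY} = 0, so R_Y = 20805/204.7 = 101.6 kN.

R_Y = 101.6 kN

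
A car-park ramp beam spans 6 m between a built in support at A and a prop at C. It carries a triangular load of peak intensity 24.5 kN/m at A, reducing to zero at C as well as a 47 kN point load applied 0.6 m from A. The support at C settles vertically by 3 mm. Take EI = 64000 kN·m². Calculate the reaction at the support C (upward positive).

Release the roller at C. Primary structure: cantilever fixed at A.
Downward deflection at the released point C due to the loads:
  triangular load, peak 24.5 at the fixed end: w₀L⁴/(30EI) = 1058/EI
  point load 47 at a = 0.6: Pa²(3L − a)/(6EI) = 49.07/EI
  δ_0 = 1107/EI
Flexibility coefficient — unit upward force at C: δ_{CC} = L³/(3EI) = 72/EI.
With EI = 64000 kN·m²: δ_0 = 0.017304 m and δ_{CC} = 0.001125 m/kN.
Compatibility — the beam at C must follow the support down by 0.003 m: δ_0 − R_C·δ_{CC} = 0.003, so R_C = (0.017304 − 0.003)/0.001125 = 12.71 kN.

R_C = 12.71 kN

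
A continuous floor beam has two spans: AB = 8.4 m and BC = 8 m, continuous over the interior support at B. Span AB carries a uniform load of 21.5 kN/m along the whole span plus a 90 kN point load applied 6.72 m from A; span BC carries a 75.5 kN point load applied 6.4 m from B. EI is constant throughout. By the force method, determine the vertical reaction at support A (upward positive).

Take M_B as the redundant. Released structure: two simple spans AB and BC with a hinge at B.
Rotations at B on the released spans (each span's end-slope, ×1/EI):
  span AB: UDL 21.5: wL³/(24EI) = 531/EI
  span AB: point load 90 at a = 6.72: Pab(L + a)/(6LEI) = 304.8/EI
  span BC: point load 75.5 at a = 6.4: Pab(L + b)/(6LEI) = 154.6/EI
  relative rotation θ_0 = (835.8 + 154.6)/EI = 990.4/EI
A unit hogging moment at B produces rotation L₁/(3EI) + L₂/(3EI) = 5.467/EI.
Compatibility: M_B·(L₁+L₂)/(3EI) = θ_0, giving M_B = 181.2 kN·m (hogging).
Span AB, ΣM about A with M_B applied at B: R_B^{AB}·8.4 = 1363 + 181.2, so R_B^{AB} = 183.9 kN and R_A = 270.6 − 183.9 = 86.73 kN.

R_A = 86.73 kN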